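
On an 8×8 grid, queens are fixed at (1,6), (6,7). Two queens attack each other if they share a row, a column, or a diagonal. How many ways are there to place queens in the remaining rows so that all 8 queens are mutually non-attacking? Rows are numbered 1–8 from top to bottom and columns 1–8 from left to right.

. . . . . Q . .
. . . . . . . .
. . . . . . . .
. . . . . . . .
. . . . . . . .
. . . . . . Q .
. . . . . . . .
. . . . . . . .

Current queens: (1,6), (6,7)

Branch on row 2: col 1 → 0; col 2 → 0; col 4 → 1; col 8 → 1.
Sum: 0 + 0 + 1 + 1 = 2.

2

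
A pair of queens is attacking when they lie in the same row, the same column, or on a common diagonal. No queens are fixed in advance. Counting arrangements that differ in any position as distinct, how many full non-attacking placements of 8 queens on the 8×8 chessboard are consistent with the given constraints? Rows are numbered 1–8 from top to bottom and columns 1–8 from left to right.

Branch on row 1: col 1 → 4; col 2 → 8; col 3 → 16; col 4 → 18; col 5 → 18; col 6 → 16; col 7 → 8; col 8 → 4.
Sum: 4 + 8 + 16 + 18 + 18 + 16 + 8 + 4 = 92.
(This is the classic 8-queens count.)

92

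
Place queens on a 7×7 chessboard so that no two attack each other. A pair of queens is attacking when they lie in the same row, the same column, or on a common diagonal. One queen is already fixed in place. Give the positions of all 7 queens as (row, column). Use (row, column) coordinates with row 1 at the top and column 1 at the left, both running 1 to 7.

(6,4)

(1,3) (2,6) (3,2) (4,5) (5,1) (6,4) (7,7)

Row 1: attacked by (6,4)→{4}. Safe: 1, 2, 3, 5, 6, 7. Place at column 3.
Row 2: attacked by (1,3)→{2,3,4}; (6,4)→{4}. Safe: 1, 5, 6, 7. Place at column 6.
Row 3: attacked by (1,3)→{1,3,5}; (2,6)→{5,6,7}; (6,4)→{1,4,7}. Safe: 2. Place at column 2.
Row 4: attacked by (1,3)→{3,6}; (2,6)→{4,6}; (3,2)→{1,2,3}; (6,4)→{2,4,6}. Safe: 5, 7. Place at column 5.
Row 5: attacked by (1,3)→{3,7}; (2,6)→{3,6}; (3,2)→{2,4}; (4,5)→{4,5,6}; (6,4)→{3,4,5}. Safe: 1. Place at column 1.
Row 7: attacked by (1,3)→{3}; (2,6)→{1,6}; (3,2)→{2,6}; (4,5)→{2,5}; (5,1)→{1,3}; (6,4)→{3,4,5}. Safe: 7. Place at column 7.
Columns [3, 6, 2, 5, 1, 4, 7], r−c [-2, -4, 1, -1, 4, 2, 0], r+c [4, 8, 5, 9, 6, 10, 14] are all distinct, so no two queens attack.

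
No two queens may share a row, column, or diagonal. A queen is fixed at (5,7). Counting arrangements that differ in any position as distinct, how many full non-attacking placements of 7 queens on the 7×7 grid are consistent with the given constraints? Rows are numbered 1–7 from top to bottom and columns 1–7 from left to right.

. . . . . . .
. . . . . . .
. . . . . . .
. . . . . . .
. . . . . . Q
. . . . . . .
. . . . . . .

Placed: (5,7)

6

Branch on row 1: col 1 → 1; col 2 → 2; col 4 → 0; col 5 → 1; col 6 → 2.
Sum: 1 + 2 + 0 + 1 + 2 = 6.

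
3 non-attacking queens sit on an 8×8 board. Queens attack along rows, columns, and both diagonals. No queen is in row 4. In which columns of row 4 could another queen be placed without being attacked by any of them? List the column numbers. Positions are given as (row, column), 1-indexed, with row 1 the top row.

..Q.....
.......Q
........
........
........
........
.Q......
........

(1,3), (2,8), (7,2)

columns 1, 4, 7

(1,3) attacks row 4 at column 3 and diagonals 6.
(2,8) attacks row 4 at column 8 and diagonals 6.
(7,2) attacks row 4 at column 2 and diagonals 5.
Attacked columns: {2, 3, 5, 6, 8}. Safe: {1, 4, 7}.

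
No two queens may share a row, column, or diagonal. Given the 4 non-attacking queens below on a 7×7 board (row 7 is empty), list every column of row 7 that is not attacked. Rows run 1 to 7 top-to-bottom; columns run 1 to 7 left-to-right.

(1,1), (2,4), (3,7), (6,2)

columns 5, 6

(1,1) attacks row 7 at column 1 and diagonals 7.
(2,4) attacks row 7 at column 4.
(3,7) attacks row 7 at column 7 and diagonals 3.
(6,2) attacks row 7 at column 2 and diagonals 1, 3.
Attacked columns: {1, 2, 3, 4, 7}. Safe: {5, 6}.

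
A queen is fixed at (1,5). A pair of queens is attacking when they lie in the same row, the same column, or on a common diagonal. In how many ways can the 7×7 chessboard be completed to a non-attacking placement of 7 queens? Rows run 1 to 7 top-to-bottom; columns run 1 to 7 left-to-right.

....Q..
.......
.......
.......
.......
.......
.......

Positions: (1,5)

Branch on row 2: col 1 → 2; col 2 → 1; col 3 → 1; col 7 → 2.
Sum: 2 + 1 + 1 + 2 = 6.

6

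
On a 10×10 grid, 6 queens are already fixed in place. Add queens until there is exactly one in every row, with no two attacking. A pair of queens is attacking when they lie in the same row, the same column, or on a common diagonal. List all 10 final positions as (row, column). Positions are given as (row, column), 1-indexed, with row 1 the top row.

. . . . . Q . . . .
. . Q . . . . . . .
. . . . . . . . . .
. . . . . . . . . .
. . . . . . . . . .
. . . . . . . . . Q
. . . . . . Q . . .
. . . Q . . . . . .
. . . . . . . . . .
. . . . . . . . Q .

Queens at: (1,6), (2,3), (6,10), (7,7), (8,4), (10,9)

Row 3: attacked by (1,6)→{4,6,8}; (2,3)→{2,3,4}; (6,10)→{7,10}; (7,7)→{3,7}; (8,4)→{4,9}; (10,9)→{2,9}. Safe: 1, 5. Place at column 5.
Row 4: attacked by (1,6)→{3,6,9}; (2,3)→{1,3,5}; (3,5)→{4,5,6}; (6,10)→{8,10}; (7,7)→{4,7,10}; (8,4)→{4,8}; (10,9)→{3,9}. Safe: 2. Place at column 2.
Row 5: attacked by (1,6)→{2,6,10}; (2,3)→{3,6}; (3,5)→{3,5,7}; (4,2)→{1,2,3}; (6,10)→{9,10}; (7,7)→{5,7,9}; (8,4)→{1,4,7}; (10,9)→{4,9}. Safe: 8. Place at column 8.
Row 9: attacked by (1,6)→{6}; (2,3)→{3,10}; (3,5)→{5}; (4,2)→{2,7}; (5,8)→{4,8}; (6,10)→{7,10}; (7,7)→{5,7,9}; (8,4)→{3,4,5}; (10,9)→{8,9,10}. Safe: 1. Place at column 1.
Columns [6, 3, 5, 2, 8, 10, 7, 4, 1, 9], r−c [-5, -1, -2, 2, -3, -4, 0, 4, 8, 1], r+c [7, 5, 8, 6, 13, 16, 14, 12, 10, 19] are all distinct, so no two queens attack.

(1,6) (2,3) (3,5) (4,2) (5,8) (6,10) (7,7) (8,4) (9,1) (10,9)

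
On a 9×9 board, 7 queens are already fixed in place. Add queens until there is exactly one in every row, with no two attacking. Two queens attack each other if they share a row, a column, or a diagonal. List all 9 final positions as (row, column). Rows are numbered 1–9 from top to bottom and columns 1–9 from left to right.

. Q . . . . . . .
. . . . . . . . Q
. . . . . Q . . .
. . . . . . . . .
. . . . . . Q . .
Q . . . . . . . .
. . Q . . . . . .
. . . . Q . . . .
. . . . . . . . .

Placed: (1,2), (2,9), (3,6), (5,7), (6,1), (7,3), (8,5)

Row 4: attacked by (1,2)→{2,5}; (2,9)→{7,9}; (3,6)→{5,6,7}; (5,7)→{6,7,8}; (6,1)→{1,3}; (7,3)→{3,6}; (8,5)→{1,5,9}. Safe: 4. Place at column 4.
Row 9: attacked by (1,2)→{2}; (2,9)→{2,9}; (3,6)→{6}; (4,4)→{4,9}; (5,7)→{3,7}; (6,1)→{1,4}; (7,3)→{1,3,5}; (8,5)→{4,5,6}. Safe: 8. Place at column 8.
Columns [2, 9, 6, 4, 7, 1, 3, 5, 8], r−c [-1, -7, -3, 0, -2, 5, 4, 3, 1], r+c [3, 11, 9, 8, 12, 7, 10, 13, 17] are all distinct, so no two queens attack.

(1,2) (2,9) (3,6) (4,4) (5,7) (6,1) (7,3) (8,5) (9,8)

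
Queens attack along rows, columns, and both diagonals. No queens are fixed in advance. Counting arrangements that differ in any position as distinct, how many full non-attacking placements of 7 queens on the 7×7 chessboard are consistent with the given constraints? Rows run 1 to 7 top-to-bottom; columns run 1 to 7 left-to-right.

40

Branch on row 1: col 1 → 4; col 2 → 7; col 3 → 6; col 4 → 6; col 5 → 6; col 6 → 7; col 7 → 4.
Sum: 4 + 7 + 6 + 6 + 6 + 7 + 4 = 40.
(This is the classic 7-queens count.)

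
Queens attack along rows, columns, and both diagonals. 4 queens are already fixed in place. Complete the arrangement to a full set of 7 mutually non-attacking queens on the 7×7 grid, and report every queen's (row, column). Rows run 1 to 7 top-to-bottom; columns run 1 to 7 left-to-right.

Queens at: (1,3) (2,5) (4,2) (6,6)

(1,3) (2,5) (3,7) (4,2) (5,4) (6,6) (7,1)

Row 3: attacked by (1,3)→{1,3,5}; (2,5)→{4,5,6}; (4,2)→{1,2,3}; (6,6)→{3,6}. Safe: 7. Place at column 7.
Row 5: attacked by (1,3)→{3,7}; (2,5)→{2,5}; (3,7)→{5,7}; (4,2)→{1,2,3}; (6,6)→{5,6,7}. Safe: 4. Place at column 4.
Row 7: attacked by (1,3)→{3}; (2,5)→{5}; (3,7)→{3,7}; (4,2)→{2,5}; (5,4)→{2,4,6}; (6,6)→{5,6,7}. Safe: 1. Place at column 1.
Columns [3, 5, 7, 2, 4, 6, 1], r−c [-2, -3, -4, 2, 1, 0, 6], r+c [4, 7, 10, 6, 9, 12, 8] are all distinct, so no two queens attack.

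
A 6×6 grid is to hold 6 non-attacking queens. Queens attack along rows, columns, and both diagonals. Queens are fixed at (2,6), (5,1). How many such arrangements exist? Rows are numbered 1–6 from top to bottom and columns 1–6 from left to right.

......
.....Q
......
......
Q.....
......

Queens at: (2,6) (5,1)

Branch on row 1: col 2 → 0; col 3 → 1; col 4 → 0.
Sum: 0 + 1 + 0 = 1.

1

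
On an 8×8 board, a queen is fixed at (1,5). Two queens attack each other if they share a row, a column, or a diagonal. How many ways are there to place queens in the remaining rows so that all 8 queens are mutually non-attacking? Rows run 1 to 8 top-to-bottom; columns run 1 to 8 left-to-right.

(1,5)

Branch on row 2: col 1 → 3; col 2 → 4; col 3 → 3; col 7 → 6; col 8 → 2.
Sum: 3 + 4 + 3 + 6 + 2 = 18.

18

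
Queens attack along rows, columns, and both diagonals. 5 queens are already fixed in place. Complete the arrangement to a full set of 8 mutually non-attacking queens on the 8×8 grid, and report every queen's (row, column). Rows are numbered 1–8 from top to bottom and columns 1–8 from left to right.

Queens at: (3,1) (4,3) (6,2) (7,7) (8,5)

(1,8) (2,4) (3,1) (4,3) (5,6) (6,2) (7,7) (8,5)

Row 1: attacked by (3,1)→{1,3}; (4,3)→{3,6}; (6,2)→{2,7}; (7,7)→{1,7}; (8,5)→{5}. Safe: 4, 8. Place at column 8.
Row 2: attacked by (1,8)→{7,8}; (3,1)→{1,2}; (4,3)→{1,3,5}; (6,2)→{2,6}; (7,7)→{2,7}; (8,5)→{5}. Safe: 4. Place at column 4.
Row 5: attacked by (1,8)→{4,8}; (2,4)→{1,4,7}; (3,1)→{1,3}; (4,3)→{2,3,4}; (6,2)→{1,2,3}; (7,7)→{5,7}; (8,5)→{2,5,8}. Safe: 6. Place at column 6.
Columns [8, 4, 1, 3, 6, 2, 7, 5], r−c [-7, -2, 2, 1, -1, 4, 0, 3], r+c [9, 6, 4, 7, 11, 8, 14, 13] are all distinct, so no two queens attack.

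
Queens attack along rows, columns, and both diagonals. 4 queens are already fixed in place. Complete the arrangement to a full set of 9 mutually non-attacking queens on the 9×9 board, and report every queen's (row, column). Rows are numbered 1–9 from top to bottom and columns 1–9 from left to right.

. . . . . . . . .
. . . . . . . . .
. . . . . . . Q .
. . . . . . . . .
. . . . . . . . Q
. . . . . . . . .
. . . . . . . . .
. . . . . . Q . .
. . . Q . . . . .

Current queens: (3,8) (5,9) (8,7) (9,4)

Row 1: attacked by (3,8)→{6,8}; (5,9)→{5,9}; (8,7)→{7}; (9,4)→{4}. Safe: 1, 2, 3. Place at column 1.
Row 2: attacked by (1,1)→{1,2}; (3,8)→{7,8,9}; (5,9)→{6,9}; (8,7)→{1,7}; (9,4)→{4}. Safe: 3, 5. Place at column 3.
Row 4: attacked by (1,1)→{1,4}; (2,3)→{1,3,5}; (3,8)→{7,8,9}; (5,9)→{8,9}; (8,7)→{3,7}; (9,4)→{4,9}. Safe: 2, 6. Place at column 6.
Row 6: attacked by (1,1)→{1,6}; (2,3)→{3,7}; (3,8)→{5,8}; (4,6)→{4,6,8}; (5,9)→{8,9}; (8,7)→{5,7,9}; (9,4)→{1,4,7}. Safe: 2. Place at column 2.
Row 7: attacked by (1,1)→{1,7}; (2,3)→{3,8}; (3,8)→{4,8}; (4,6)→{3,6,9}; (5,9)→{7,9}; (6,2)→{1,2,3}; (8,7)→{6,7,8}; (9,4)→{2,4,6}. Safe: 5. Place at column 5.
Columns [1, 3, 8, 6, 9, 2, 5, 7, 4], r−c [0, -1, -5, -2, -4, 4, 2, 1, 5], r+c [2, 5, 11, 10, 14, 8, 12, 15, 13] are all distinct, so no two queens attack.

(1,1) (2,3) (3,8) (4,6) (5,9) (6,2) (7,5) (8,7) (9,4)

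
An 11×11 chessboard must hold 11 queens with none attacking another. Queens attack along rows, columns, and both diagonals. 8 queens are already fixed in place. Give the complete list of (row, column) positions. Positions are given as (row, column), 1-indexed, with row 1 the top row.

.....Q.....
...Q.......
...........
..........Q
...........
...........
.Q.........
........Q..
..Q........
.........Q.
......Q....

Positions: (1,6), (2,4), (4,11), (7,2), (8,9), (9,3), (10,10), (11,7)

Row 3: attacked by (1,6)→{4,6,8}; (2,4)→{3,4,5}; (4,11)→{10,11}; (7,2)→{2,6}; (8,9)→{4,9}; (9,3)→{3,9}; (10,10)→{3,10}; (11,7)→{7}. Safe: 1. Place at column 1.
Row 5: attacked by (1,6)→{2,6,10}; (2,4)→{1,4,7}; (3,1)→{1,3}; (4,11)→{10,11}; (7,2)→{2,4}; (8,9)→{6,9}; (9,3)→{3,7}; (10,10)→{5,10}; (11,7)→{1,7}. Safe: 8. Place at column 8.
Row 6: attacked by (1,6)→{1,6,11}; (2,4)→{4,8}; (3,1)→{1,4}; (4,11)→{9,11}; (5,8)→{7,8,9}; (7,2)→{1,2,3}; (8,9)→{7,9,11}; (9,3)→{3,6}; (10,10)→{6,10}; (11,7)→{2,7}. Safe: 5. Place at column 5.
Columns [6, 4, 1, 11, 8, 5, 2, 9, 3, 10, 7], r−c [-5, -2, 2, -7, -3, 1, 5, -1, 6, 0, 4], r+c [7, 6, 4, 15, 13, 11, 9, 17, 12, 20, 18] are all distinct, so no two queens attack.

(1,6) (2,4) (3,1) (4,11) (5,8) (6,5) (7,2) (8,9) (9,3) (10,10) (11,7)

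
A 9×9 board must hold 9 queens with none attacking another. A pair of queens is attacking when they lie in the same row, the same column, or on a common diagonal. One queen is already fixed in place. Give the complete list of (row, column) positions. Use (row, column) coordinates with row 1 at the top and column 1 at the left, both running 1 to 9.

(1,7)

Row 2: attacked by (1,7)→{6,7,8}. Safe: 1, 2, 3, 4, 5, 9. Place at column 2.
Row 3: attacked by (1,7)→{5,7,9}; (2,2)→{1,2,3}. Safe: 4, 6, 8. Place at column 4.
Row 4: attacked by (1,7)→{4,7}; (2,2)→{2,4}; (3,4)→{3,4,5}. Safe: 1, 6, 8, 9. Place at column 1.
Row 5: attacked by (1,7)→{3,7}; (2,2)→{2,5}; (3,4)→{2,4,6}; (4,1)→{1,2}. Safe: 8, 9. Place at column 8.
Row 6: attacked by (1,7)→{2,7}; (2,2)→{2,6}; (3,4)→{1,4,7}; (4,1)→{1,3}; (5,8)→{7,8,9}. Safe: 5. Place at column 5.
Row 7: attacked by (1,7)→{1,7}; (2,2)→{2,7}; (3,4)→{4,8}; (4,1)→{1,4}; (5,8)→{6,8}; (6,5)→{4,5,6}. Safe: 3, 9. Place at column 9.
Row 8: attacked by (1,7)→{7}; (2,2)→{2,8}; (3,4)→{4,9}; (4,1)→{1,5}; (5,8)→{5,8}; (6,5)→{3,5,7}; (7,9)→{8,9}. Safe: 6. Place at column 6.
Row 9: attacked by (1,7)→{7}; (2,2)→{2,9}; (3,4)→{4}; (4,1)→{1,6}; (5,8)→{4,8}; (6,5)→{2,5,8}; (7,9)→{7,9}; (8,6)→{5,6,7}. Safe: 3. Place at column 3.
Columns [7, 2, 4, 1, 8, 5, 9, 6, 3], r−c [-6, 0, -1, 3, -3, 1, -2, 2, 6], r+c [8, 4, 7, 5, 13, 11, 16, 14, 12] are all distinct, so no two queens attack.

(1,7) (2,2) (3,4) (4,1) (5,8) (6,5) (7,9) (8,6) (9,3)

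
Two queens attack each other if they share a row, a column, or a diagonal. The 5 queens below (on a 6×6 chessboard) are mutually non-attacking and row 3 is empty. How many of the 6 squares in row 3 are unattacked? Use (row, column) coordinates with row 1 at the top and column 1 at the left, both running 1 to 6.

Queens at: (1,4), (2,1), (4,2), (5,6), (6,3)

(1,4) attacks row 3 at column 4 and diagonals 2, 6.
(2,1) attacks row 3 at column 1 and diagonals 2.
(4,2) attacks row 3 at column 2 and diagonals 1, 3.
(5,6) attacks row 3 at column 6 and diagonals 4.
(6,3) attacks row 3 at column 3 and diagonals 6.
Attacked columns: {1, 2, 3, 4, 6}. Safe: {5}.

1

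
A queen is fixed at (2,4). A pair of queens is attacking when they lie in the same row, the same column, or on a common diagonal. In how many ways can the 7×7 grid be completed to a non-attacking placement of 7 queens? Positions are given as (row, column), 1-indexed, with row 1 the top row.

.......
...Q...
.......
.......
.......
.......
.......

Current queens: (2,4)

6

Branch on row 1: col 1 → 1; col 2 → 2; col 6 → 2; col 7 → 1.
Sum: 1 + 2 + 2 + 1 = 6.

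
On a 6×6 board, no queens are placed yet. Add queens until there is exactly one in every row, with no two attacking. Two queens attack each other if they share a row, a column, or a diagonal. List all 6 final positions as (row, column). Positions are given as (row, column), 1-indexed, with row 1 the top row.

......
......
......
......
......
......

(1,5) (2,3) (3,1) (4,6) (5,4) (6,2)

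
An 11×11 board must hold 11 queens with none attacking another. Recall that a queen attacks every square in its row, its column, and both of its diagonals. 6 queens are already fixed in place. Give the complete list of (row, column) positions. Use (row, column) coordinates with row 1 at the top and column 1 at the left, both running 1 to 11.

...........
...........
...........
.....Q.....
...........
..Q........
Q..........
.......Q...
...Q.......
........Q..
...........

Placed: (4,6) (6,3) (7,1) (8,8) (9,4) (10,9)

(1,2) (2,5) (3,11) (4,6) (5,10) (6,3) (7,1) (8,8) (9,4) (10,9) (11,7)

Row 1: attacked by (4,6)→{3,6,9}; (6,3)→{3,8}; (7,1)→{1,7}; (8,8)→{1,8}; (9,4)→{4}; (10,9)→{9}. Safe: 2, 5, 10, 11. Place at column 2.
Row 2: attacked by (1,2)→{1,2,3}; (4,6)→{4,6,8}; (6,3)→{3,7}; (7,1)→{1,6}; (8,8)→{2,8}; (9,4)→{4,11}; (10,9)→{1,9}. Safe: 5, 10. Place at column 5.
Row 3: attacked by (1,2)→{2,4}; (2,5)→{4,5,6}; (4,6)→{5,6,7}; (6,3)→{3,6}; (7,1)→{1,5}; (8,8)→{3,8}; (9,4)→{4,10}; (10,9)→{2,9}. Safe: 11. Place at column 11.
Row 5: attacked by (1,2)→{2,6}; (2,5)→{2,5,8}; (3,11)→{9,11}; (4,6)→{5,6,7}; (6,3)→{2,3,4}; (7,1)→{1,3}; (8,8)→{5,8,11}; (9,4)→{4,8}; (10,9)→{4,9}. Safe: 10. Place at column 10.
Row 11: attacked by (1,2)→{2}; (2,5)→{5}; (3,11)→{3,11}; (4,6)→{6}; (5,10)→{4,10}; (6,3)→{3,8}; (7,1)→{1,5}; (8,8)→{5,8,11}; (9,4)→{2,4,6}; (10,9)→{8,9,10}. Safe: 7. Place at column 7.
Columns [2, 5, 11, 6, 10, 3, 1, 8, 4, 9, 7], r−c [-1, -3, -8, -2, -5, 3, 6, 0, 5, 1, 4], r+c [3, 7, 14, 10, 15, 9, 8, 16, 13, 19, 18] are all distinct, so no two queens attack.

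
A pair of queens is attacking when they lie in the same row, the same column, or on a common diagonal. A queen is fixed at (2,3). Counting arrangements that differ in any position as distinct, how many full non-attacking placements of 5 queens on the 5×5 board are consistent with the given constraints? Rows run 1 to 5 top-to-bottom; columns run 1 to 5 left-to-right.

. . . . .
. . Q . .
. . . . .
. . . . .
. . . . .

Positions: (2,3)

2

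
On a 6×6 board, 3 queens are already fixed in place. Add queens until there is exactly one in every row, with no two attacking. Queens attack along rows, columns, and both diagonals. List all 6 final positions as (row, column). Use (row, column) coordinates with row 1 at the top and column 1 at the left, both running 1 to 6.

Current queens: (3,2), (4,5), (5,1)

(1,3) (2,6) (3,2) (4,5) (5,1) (6,4)

Row 1: attacked by (3,2)→{2,4}; (4,5)→{2,5}; (5,1)→{1,5}. Safe: 3, 6. Place at column 3.
Row 2: attacked by (1,3)→{2,3,4}; (3,2)→{1,2,3}; (4,5)→{3,5}; (5,1)→{1,4}. Safe: 6. Place at column 6.
Row 6: attacked by (1,3)→{3}; (2,6)→{2,6}; (3,2)→{2,5}; (4,5)→{3,5}; (5,1)→{1,2}. Safe: 4. Place at column 4.
Columns [3, 6, 2, 5, 1, 4], r−c [-2, -4, 1, -1, 4, 2], r+c [4, 8, 5, 9, 6, 10] are all distinct, so no two queens attack.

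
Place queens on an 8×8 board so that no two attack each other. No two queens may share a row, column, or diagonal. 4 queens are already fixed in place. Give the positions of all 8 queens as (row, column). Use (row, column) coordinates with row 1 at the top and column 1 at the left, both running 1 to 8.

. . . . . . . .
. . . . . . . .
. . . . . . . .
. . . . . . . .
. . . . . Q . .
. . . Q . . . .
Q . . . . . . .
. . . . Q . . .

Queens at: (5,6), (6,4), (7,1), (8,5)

Row 1: attacked by (5,6)→{2,6}; (6,4)→{4}; (7,1)→{1,7}; (8,5)→{5}. Safe: 3, 8. Place at column 3.
Row 2: attacked by (1,3)→{2,3,4}; (5,6)→{3,6}; (6,4)→{4,8}; (7,1)→{1,6}; (8,5)→{5}. Safe: 7. Place at column 7.
Row 3: attacked by (1,3)→{1,3,5}; (2,7)→{6,7,8}; (5,6)→{4,6,8}; (6,4)→{1,4,7}; (7,1)→{1,5}; (8,5)→{5}. Safe: 2. Place at column 2.
Row 4: attacked by (1,3)→{3,6}; (2,7)→{5,7}; (3,2)→{1,2,3}; (5,6)→{5,6,7}; (6,4)→{2,4,6}; (7,1)→{1,4}; (8,5)→{1,5}. Safe: 8. Place at column 8.
Columns [3, 7, 2, 8, 6, 4, 1, 5], r−c [-2, -5, 1, -4, -1, 2, 6, 3], r+c [4, 9, 5, 12, 11, 10, 8, 13] are all distinct, so no two queens attack.

(1,3) (2,7) (3,2) (4,8) (5,6) (6,4) (7,1) (8,5)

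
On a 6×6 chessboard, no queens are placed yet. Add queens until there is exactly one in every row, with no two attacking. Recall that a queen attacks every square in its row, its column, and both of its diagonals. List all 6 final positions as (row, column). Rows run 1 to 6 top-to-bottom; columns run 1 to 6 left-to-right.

Row 1: Safe: 1, 2, 3, 4, 5, 6. Place at column 4.
Row 2: attacked by (1,4)→{3,4,5}. Safe: 1, 2, 6. Place at column 1.
Row 3: attacked by (1,4)→{2,4,6}; (2,1)→{1,2}. Safe: 3, 5. Place at column 5.
Row 4: attacked by (1,4)→{1,4}; (2,1)→{1,3}; (3,5)→{4,5,6}. Safe: 2. Place at column 2.
Row 5: attacked by (1,4)→{4}; (2,1)→{1,4}; (3,5)→{3,5}; (4,2)→{1,2,3}. Safe: 6. Place at column 6.
Row 6: attacked by (1,4)→{4}; (2,1)→{1,5}; (3,5)→{2,5}; (4,2)→{2,4}; (5,6)→{5,6}. Safe: 3. Place at column 3.
Columns [4, 1, 5, 2, 6, 3], r−c [-3, 1, -2, 2, -1, 3], r+c [5, 3, 8, 6, 11, 9] are all distinct, so no two queens attack.

(1,4) (2,1) (3,5) (4,2) (5,6) (6,3)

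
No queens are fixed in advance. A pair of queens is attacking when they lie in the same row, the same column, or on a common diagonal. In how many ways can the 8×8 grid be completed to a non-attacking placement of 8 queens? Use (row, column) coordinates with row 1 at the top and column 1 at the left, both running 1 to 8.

92

Branch on row 1: col 1 → 4; col 2 → 8; col 3 → 16; col 4 → 18; col 5 → 18; col 6 → 16; col 7 → 8; col 8 → 4.
Sum: 4 + 8 + 16 + 18 + 18 + 16 + 8 + 4 = 92.
(This is the classic 8-queens count.)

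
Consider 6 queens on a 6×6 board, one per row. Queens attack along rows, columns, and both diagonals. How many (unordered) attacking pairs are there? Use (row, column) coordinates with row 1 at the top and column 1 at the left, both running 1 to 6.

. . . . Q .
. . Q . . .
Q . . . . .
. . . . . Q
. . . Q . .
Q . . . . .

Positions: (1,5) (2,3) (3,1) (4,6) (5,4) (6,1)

1

Same column: (3,1)–(6,1) (column 1).
Total attacking pairs: 1.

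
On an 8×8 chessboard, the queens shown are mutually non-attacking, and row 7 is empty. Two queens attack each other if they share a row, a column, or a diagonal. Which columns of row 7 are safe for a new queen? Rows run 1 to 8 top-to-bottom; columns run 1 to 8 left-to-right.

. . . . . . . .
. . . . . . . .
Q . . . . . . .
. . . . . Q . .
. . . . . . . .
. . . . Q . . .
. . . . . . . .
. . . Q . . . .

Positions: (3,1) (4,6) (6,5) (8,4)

columns 2, 7, 8

(3,1) attacks row 7 at column 1 and diagonals 5.
(4,6) attacks row 7 at column 6 and diagonals 3.
(6,5) attacks row 7 at column 5 and diagonals 4, 6.
(8,4) attacks row 7 at column 4 and diagonals 3, 5.
Attacked columns: {1, 3, 4, 5, 6}. Safe: {2, 7, 8}.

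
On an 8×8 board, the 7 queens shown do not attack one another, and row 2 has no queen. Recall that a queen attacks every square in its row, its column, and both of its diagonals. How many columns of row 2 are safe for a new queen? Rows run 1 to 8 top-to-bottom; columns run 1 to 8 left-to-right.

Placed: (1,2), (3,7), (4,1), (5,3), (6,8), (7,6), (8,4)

(1,2) attacks row 2 at column 2 and diagonals 1, 3.
(3,7) attacks row 2 at column 7 and diagonals 6, 8.
(4,1) attacks row 2 at column 1 and diagonals 3.
(5,3) attacks row 2 at column 3 and diagonals 6.
(6,8) attacks row 2 at column 8 and diagonals 4.
(7,6) attacks row 2 at column 6 and diagonals 1.
(8,4) attacks row 2 at column 4.
Attacked columns: {1, 2, 3, 4, 6, 7, 8}. Safe: {5}.

1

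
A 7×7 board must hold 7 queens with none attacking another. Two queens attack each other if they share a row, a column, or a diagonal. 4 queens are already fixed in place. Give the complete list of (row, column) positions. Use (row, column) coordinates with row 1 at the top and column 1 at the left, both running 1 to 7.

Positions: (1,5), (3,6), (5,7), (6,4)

(1,5) (2,2) (3,6) (4,3) (5,7) (6,4) (7,1)

Row 2: attacked by (1,5)→{4,5,6}; (3,6)→{5,6,7}; (5,7)→{4,7}; (6,4)→{4}. Safe: 1, 2, 3. Place at column 2.
Row 4: attacked by (1,5)→{2,5}; (2,2)→{2,4}; (3,6)→{5,6,7}; (5,7)→{6,7}; (6,4)→{2,4,6}. Safe: 1, 3. Place at column 3.
Row 7: attacked by (1,5)→{5}; (2,2)→{2,7}; (3,6)→{2,6}; (4,3)→{3,6}; (5,7)→{5,7}; (6,4)→{3,4,5}. Safe: 1. Place at column 1.
Columns [5, 2, 6, 3, 7, 4, 1], r−c [-4, 0, -3, 1, -2, 2, 6], r+c [6, 4, 9, 7, 12, 10, 8] are all distinct, so no two queens attack.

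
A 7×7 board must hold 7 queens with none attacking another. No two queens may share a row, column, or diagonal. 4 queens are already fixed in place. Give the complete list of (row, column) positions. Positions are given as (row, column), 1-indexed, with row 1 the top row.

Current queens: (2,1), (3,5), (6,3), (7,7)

Row 1: attacked by (2,1)→{1,2}; (3,5)→{3,5,7}; (6,3)→{3}; (7,7)→{1,7}. Safe: 4, 6. Place at column 4.
Row 4: attacked by (1,4)→{1,4,7}; (2,1)→{1,3}; (3,5)→{4,5,6}; (6,3)→{1,3,5}; (7,7)→{4,7}. Safe: 2. Place at column 2.
Row 5: attacked by (1,4)→{4}; (2,1)→{1,4}; (3,5)→{3,5,7}; (4,2)→{1,2,3}; (6,3)→{2,3,4}; (7,7)→{5,7}. Safe: 6. Place at column 6.
Columns [4, 1, 5, 2, 6, 3, 7], r−c [-3, 1, -2, 2, -1, 3, 0], r+c [5, 3, 8, 6, 11, 9, 14] are all distinct, so no two queens attack.

(1,4) (2,1) (3,5) (4,2) (5,6) (6,3) (7,7)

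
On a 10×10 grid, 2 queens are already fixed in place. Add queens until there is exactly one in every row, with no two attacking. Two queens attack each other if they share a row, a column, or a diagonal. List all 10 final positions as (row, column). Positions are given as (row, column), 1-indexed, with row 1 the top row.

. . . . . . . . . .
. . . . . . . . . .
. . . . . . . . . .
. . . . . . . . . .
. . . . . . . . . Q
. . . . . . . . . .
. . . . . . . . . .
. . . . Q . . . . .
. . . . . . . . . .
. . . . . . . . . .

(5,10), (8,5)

(1,2) (2,4) (3,6) (4,8) (5,10) (6,1) (7,3) (8,5) (9,7) (10,9)

Row 1: attacked by (5,10)→{6,10}; (8,5)→{5}. Safe: 1, 2, 3, 4, 7, 8, 9. Place at column 2.
Row 2: attacked by (1,2)→{1,2,3}; (5,10)→{7,10}; (8,5)→{5}. Safe: 4, 6, 8, 9. Place at column 4.
Row 3: attacked by (1,2)→{2,4}; (2,4)→{3,4,5}; (5,10)→{8,10}; (8,5)→{5,10}. Safe: 1, 6, 7, 9. Place at column 6.
Row 4: attacked by (1,2)→{2,5}; (2,4)→{2,4,6}; (3,6)→{5,6,7}; (5,10)→{9,10}; (8,5)→{1,5,9}. Safe: 3, 8. Place at column 8.
Row 6: attacked by (1,2)→{2,7}; (2,4)→{4,8}; (3,6)→{3,6,9}; (4,8)→{6,8,10}; (5,10)→{9,10}; (8,5)→{3,5,7}. Safe: 1. Place at column 1.
Row 7: attacked by (1,2)→{2,8}; (2,4)→{4,9}; (3,6)→{2,6,10}; (4,8)→{5,8}; (5,10)→{8,10}; (6,1)→{1,2}; (8,5)→{4,5,6}. Safe: 3, 7. Place at column 3.
Row 9: attacked by (1,2)→{2,10}; (2,4)→{4}; (3,6)→{6}; (4,8)→{3,8}; (5,10)→{6,10}; (6,1)→{1,4}; (7,3)→{1,3,5}; (8,5)→{4,5,6}. Safe: 7, 9. Place at column 7.
Row 10: attacked by (1,2)→{2}; (2,4)→{4}; (3,6)→{6}; (4,8)→{2,8}; (5,10)→{5,10}; (6,1)→{1,5}; (7,3)→{3,6}; (8,5)→{3,5,7}; (9,7)→{6,7,8}. Safe: 9. Place at column 9.
Columns [2, 4, 6, 8, 10, 1, 3, 5, 7, 9], r−c [-1, -2, -3, -4, -5, 5, 4, 3, 2, 1], r+c [3, 6, 9, 12, 15, 7, 10, 13, 16, 19] are all distinct, so no two queens attack.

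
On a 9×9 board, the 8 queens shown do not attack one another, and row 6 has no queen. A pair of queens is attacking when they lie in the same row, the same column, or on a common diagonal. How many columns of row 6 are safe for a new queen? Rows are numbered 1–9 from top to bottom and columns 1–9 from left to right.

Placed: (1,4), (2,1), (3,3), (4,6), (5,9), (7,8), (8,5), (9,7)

(1,4) attacks row 6 at column 4 and diagonals 9.
(2,1) attacks row 6 at column 1 and diagonals 5.
(3,3) attacks row 6 at column 3 and diagonals 6.
(4,6) attacks row 6 at column 6 and diagonals 4, 8.
(5,9) attacks row 6 at column 9 and diagonals 8.
(7,8) attacks row 6 at column 8 and diagonals 7, 9.
(8,5) attacks row 6 at column 5 and diagonals 3, 7.
(9,7) attacks row 6 at column 7 and diagonals 4.
Attacked columns: {1, 3, 4, 5, 6, 7, 8, 9}. Safe: {2}.

1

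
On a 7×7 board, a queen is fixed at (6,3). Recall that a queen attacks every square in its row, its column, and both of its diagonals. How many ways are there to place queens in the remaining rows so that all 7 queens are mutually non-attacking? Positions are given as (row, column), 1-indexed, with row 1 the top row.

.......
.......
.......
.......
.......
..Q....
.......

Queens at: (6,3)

6

Branch on row 1: col 1 → 0; col 2 → 3; col 4 → 1; col 5 → 0; col 6 → 1; col 7 → 1.
Sum: 0 + 3 + 1 + 0 + 1 + 1 = 6.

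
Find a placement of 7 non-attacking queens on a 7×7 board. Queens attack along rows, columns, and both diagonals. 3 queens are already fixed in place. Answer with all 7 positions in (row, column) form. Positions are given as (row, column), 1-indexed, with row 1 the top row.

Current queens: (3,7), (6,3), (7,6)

(1,2) (2,5) (3,7) (4,4) (5,1) (6,3) (7,6)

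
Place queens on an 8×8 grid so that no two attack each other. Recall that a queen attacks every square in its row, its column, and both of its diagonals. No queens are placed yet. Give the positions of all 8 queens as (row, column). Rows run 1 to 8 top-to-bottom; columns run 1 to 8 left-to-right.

(1,8) (2,3) (3,1) (4,6) (5,2) (6,5) (7,7) (8,4)

Row 1: Safe: 1, 2, 3, 4, 5, 6, 7, 8. Place at column 8.
Row 2: attacked by (1,8)→{7,8}. Safe: 1, 2, 3, 4, 5, 6. Place at column 3.
Row 3: attacked by (1,8)→{6,8}; (2,3)→{2,3,4}. Safe: 1, 5, 7. Place at column 1.
Row 4: attacked by (1,8)→{5,8}; (2,3)→{1,3,5}; (3,1)→{1,2}. Safe: 4, 6, 7. Place at column 6.
Row 5: attacked by (1,8)→{4,8}; (2,3)→{3,6}; (3,1)→{1,3}; (4,6)→{5,6,7}. Safe: 2. Place at column 2.
Row 6: attacked by (1,8)→{3,8}; (2,3)→{3,7}; (3,1)→{1,4}; (4,6)→{4,6,8}; (5,2)→{1,2,3}. Safe: 5. Place at column 5.
Row 7: attacked by (1,8)→{2,8}; (2,3)→{3,8}; (3,1)→{1,5}; (4,6)→{3,6}; (5,2)→{2,4}; (6,5)→{4,5,6}. Safe: 7. Place at column 7.
Row 8: attacked by (1,8)→{1,8}; (2,3)→{3}; (3,1)→{1,6}; (4,6)→{2,6}; (5,2)→{2,5}; (6,5)→{3,5,7}; (7,7)→{6,7,8}. Safe: 4. Place at column 4.
Columns [8, 3, 1, 6, 2, 5, 7, 4], r−c [-7, -1, 2, -2, 3, 1, 0, 4], r+c [9, 5, 4, 10, 7, 11, 14, 12] are all distinct, so no two queens attack.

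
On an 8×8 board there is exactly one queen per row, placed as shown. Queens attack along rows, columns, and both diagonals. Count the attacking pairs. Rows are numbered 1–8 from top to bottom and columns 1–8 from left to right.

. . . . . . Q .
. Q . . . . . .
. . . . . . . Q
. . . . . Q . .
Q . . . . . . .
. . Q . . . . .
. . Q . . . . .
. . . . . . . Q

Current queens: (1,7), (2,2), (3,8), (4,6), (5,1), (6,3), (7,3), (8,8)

Same column: (3,8)–(8,8) (column 8); (6,3)–(7,3) (column 3).
Same diagonal: (2,2)–(8,8) (|2−8| = |2−8| = 6); (4,6)–(7,3) (|4−7| = |6−3| = 3); (5,1)–(7,3) (|5−7| = |1−3| = 2).
Total attacking pairs: 5.

5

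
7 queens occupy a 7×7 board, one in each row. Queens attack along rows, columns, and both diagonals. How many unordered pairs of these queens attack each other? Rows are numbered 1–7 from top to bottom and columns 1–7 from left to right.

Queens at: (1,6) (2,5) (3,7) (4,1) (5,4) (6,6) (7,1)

3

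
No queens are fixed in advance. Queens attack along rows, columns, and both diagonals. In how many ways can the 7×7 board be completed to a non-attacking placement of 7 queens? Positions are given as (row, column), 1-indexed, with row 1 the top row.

40

Branch on row 1: col 1 → 4; col 2 → 7; col 3 → 6; col 4 → 6; col 5 → 6; col 6 → 7; col 7 → 4.
Sum: 4 + 7 + 6 + 6 + 6 + 7 + 4 = 40.
(This is the classic 7-queens count.)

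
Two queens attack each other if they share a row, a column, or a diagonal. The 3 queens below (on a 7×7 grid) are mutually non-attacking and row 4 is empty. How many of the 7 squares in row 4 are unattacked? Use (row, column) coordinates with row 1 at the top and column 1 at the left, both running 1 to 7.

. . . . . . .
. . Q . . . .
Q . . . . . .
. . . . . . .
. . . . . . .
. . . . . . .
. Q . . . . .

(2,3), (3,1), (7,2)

(2,3) attacks row 4 at column 3 and diagonals 1, 5.
(3,1) attacks row 4 at column 1 and diagonals 2.
(7,2) attacks row 4 at column 2 and diagonals 5.
Attacked columns: {1, 2, 3, 5}. Safe: {4, 6, 7}.

3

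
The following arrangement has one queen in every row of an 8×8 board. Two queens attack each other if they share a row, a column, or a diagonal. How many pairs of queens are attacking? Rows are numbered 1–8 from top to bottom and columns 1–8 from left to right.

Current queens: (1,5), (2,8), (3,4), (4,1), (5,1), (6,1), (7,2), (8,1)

Same column: (4,1)–(5,1) (column 1); (4,1)–(6,1) (column 1); (4,1)–(8,1) (column 1); (5,1)–(6,1) (column 1); (5,1)–(8,1) (column 1); (6,1)–(8,1) (column 1).
Same diagonal: (1,5)–(5,1) (|1−5| = |5−1| = 4); (3,4)–(6,1) (|3−6| = |4−1| = 3); (6,1)–(7,2) (|6−7| = |1−2| = 1); (7,2)–(8,1) (|7−8| = |2−1| = 1).
Total attacking pairs: 10.

10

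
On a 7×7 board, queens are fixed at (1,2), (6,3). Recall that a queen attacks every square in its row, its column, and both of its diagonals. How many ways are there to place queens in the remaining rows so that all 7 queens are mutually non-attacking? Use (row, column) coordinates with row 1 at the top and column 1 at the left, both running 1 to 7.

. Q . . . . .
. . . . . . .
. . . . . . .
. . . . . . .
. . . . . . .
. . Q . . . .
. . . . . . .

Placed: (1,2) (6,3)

Branch on row 2: col 4 → 1; col 5 → 2; col 6 → 0.
Sum: 1 + 2 + 0 = 3.

3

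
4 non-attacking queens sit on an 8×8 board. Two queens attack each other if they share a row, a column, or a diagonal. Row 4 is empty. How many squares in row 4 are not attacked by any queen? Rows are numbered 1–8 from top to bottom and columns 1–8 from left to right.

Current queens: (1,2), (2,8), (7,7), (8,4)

(1,2) attacks row 4 at column 2 and diagonals 5.
(2,8) attacks row 4 at column 8 and diagonals 6.
(7,7) attacks row 4 at column 7 and diagonals 4.
(8,4) attacks row 4 at column 4 and diagonals 8.
Attacked columns: {2, 4, 5, 6, 7, 8}. Safe: {1, 3}.

2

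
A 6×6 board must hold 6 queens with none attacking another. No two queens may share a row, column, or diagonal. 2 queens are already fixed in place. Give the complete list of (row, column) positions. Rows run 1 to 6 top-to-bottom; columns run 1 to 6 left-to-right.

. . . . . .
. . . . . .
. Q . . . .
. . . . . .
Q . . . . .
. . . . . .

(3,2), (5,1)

Row 1: attacked by (3,2)→{2,4}; (5,1)→{1,5}. Safe: 3, 6. Place at column 3.
Row 2: attacked by (1,3)→{2,3,4}; (3,2)→{1,2,3}; (5,1)→{1,4}. Safe: 5, 6. Place at column 6.
Row 4: attacked by (1,3)→{3,6}; (2,6)→{4,6}; (3,2)→{1,2,3}; (5,1)→{1,2}. Safe: 5. Place at column 5.
Row 6: attacked by (1,3)→{3}; (2,6)→{2,6}; (3,2)→{2,5}; (4,5)→{3,5}; (5,1)→{1,2}. Safe: 4. Place at column 4.
Columns [3, 6, 2, 5, 1, 4], r−c [-2, -4, 1, -1, 4, 2], r+c [4, 8, 5, 9, 6, 10] are all distinct, so no two queens attack.

(1,3) (2,6) (3,2) (4,5) (5,1) (6,4)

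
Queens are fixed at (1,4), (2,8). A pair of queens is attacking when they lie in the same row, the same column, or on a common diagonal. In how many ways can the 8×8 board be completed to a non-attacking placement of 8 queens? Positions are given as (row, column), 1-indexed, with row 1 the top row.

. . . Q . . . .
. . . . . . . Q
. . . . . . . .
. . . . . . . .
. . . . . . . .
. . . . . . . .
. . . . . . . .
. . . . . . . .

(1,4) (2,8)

3

Branch on row 3: col 1 → 2; col 3 → 0; col 5 → 1.
Sum: 2 + 0 + 1 = 3.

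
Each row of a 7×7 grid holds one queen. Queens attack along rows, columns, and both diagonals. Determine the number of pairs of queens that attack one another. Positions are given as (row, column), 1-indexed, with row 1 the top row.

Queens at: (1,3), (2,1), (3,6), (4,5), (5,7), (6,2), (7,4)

Same diagonal: (1,3)–(5,7) (|1−5| = |3−7| = 4); (3,6)–(4,5) (|3−4| = |6−5| = 1).
Total attacking pairs: 2.

2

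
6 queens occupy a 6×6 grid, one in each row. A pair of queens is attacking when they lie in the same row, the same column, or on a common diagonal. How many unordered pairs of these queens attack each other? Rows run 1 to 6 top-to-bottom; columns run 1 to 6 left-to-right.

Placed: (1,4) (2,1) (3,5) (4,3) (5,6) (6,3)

2

Same column: (4,3)–(6,3) (column 3).
Same diagonal: (2,1)–(4,3) (|2−4| = |1−3| = 2).
Total attacking pairs: 2.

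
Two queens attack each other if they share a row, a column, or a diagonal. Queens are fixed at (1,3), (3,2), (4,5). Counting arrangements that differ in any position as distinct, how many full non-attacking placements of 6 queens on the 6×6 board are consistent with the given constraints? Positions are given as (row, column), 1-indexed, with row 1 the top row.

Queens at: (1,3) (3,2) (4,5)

1

Branch on row 2: col 6 → 1.
Sum: 1 = 1.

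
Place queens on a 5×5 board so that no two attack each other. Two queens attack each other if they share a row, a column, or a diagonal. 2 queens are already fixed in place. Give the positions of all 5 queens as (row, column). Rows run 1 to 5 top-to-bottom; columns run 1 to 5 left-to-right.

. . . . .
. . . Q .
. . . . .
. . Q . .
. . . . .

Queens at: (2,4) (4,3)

Row 1: attacked by (2,4)→{3,4,5}; (4,3)→{3}. Safe: 1, 2. Place at column 2.
Row 3: attacked by (1,2)→{2,4}; (2,4)→{3,4,5}; (4,3)→{2,3,4}. Safe: 1. Place at column 1.
Row 5: attacked by (1,2)→{2}; (2,4)→{1,4}; (3,1)→{1,3}; (4,3)→{2,3,4}. Safe: 5. Place at column 5.
Columns [2, 4, 1, 3, 5], r−c [-1, -2, 2, 1, 0], r+c [3, 6, 4, 7, 10] are all distinct, so no two queens attack.

(1,2) (2,4) (3,1) (4,3) (5,5)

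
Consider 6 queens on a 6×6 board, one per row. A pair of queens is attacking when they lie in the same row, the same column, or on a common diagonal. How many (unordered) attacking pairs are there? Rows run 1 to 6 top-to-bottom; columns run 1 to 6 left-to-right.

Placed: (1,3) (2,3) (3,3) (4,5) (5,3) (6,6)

8

Same column: (1,3)–(2,3) (column 3); (1,3)–(3,3) (column 3); (1,3)–(5,3) (column 3); (2,3)–(3,3) (column 3); (2,3)–(5,3) (column 3); (3,3)–(5,3) (column 3).
Same diagonal: (2,3)–(4,5) (|2−4| = |3−5| = 2); (3,3)–(6,6) (|3−6| = |3−6| = 3).
Total attacking pairs: 8.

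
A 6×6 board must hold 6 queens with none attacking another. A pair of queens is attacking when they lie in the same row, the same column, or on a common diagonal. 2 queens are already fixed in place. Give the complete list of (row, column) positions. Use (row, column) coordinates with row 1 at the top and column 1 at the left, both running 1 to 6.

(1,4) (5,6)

(1,4) (2,1) (3,5) (4,2) (5,6) (6,3)

Row 2: attacked by (1,4)→{3,4,5}; (5,6)→{3,6}. Safe: 1, 2. Place at column 1.
Row 3: attacked by (1,4)→{2,4,6}; (2,1)→{1,2}; (5,6)→{4,6}. Safe: 3, 5. Place at column 5.
Row 4: attacked by (1,4)→{1,4}; (2,1)→{1,3}; (3,5)→{4,5,6}; (5,6)→{5,6}. Safe: 2. Place at column 2.
Row 6: attacked by (1,4)→{4}; (2,1)→{1,5}; (3,5)→{2,5}; (4,2)→{2,4}; (5,6)→{5,6}. Safe: 3. Place at column 3.
Columns [4, 1, 5, 2, 6, 3], r−c [-3, 1, -2, 2, -1, 3], r+c [5, 3, 8, 6, 11, 9] are all distinct, so no two queens attack.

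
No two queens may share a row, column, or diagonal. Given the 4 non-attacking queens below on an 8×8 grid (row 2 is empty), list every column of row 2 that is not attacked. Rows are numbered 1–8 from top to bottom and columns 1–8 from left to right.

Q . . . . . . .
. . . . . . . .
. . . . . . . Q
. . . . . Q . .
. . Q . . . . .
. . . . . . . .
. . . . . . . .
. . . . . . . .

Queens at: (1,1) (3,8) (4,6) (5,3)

(1,1) attacks row 2 at column 1 and diagonals 2.
(3,8) attacks row 2 at column 8 and diagonals 7.
(4,6) attacks row 2 at column 6 and diagonals 4, 8.
(5,3) attacks row 2 at column 3 and diagonals 6.
Attacked columns: {1, 2, 3, 4, 6, 7, 8}. Safe: {5}.

columns 5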